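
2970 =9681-6711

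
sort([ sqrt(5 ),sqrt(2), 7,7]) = [sqrt(2),sqrt( 5 ),7 , 7 ]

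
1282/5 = 256 + 2/5 = 256.40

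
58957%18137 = 4546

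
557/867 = 557/867 = 0.64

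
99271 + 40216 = 139487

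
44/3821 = 44/3821=0.01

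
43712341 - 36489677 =7222664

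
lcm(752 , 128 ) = 6016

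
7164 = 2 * 3582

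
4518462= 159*28418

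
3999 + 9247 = 13246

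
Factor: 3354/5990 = 1677/2995= 3^1*5^( - 1) * 13^1*43^1*599^(  -  1)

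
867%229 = 180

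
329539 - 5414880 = -5085341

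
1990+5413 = 7403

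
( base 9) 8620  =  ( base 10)6336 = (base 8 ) 14300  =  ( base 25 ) a3b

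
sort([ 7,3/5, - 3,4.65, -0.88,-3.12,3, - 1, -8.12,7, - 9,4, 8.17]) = [ - 9, - 8.12, - 3.12, - 3, - 1,- 0.88, 3/5,3,4,4.65 , 7, 7,8.17]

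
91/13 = 7 = 7.00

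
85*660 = 56100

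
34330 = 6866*5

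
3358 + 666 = 4024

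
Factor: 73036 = 2^2*19^1*31^2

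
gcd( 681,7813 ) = 1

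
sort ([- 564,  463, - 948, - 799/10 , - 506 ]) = [ - 948 , - 564,-506, - 799/10 , 463]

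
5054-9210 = -4156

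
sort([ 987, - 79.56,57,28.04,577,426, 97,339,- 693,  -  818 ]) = [ - 818,-693, - 79.56,28.04,57,97, 339, 426,577,987]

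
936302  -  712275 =224027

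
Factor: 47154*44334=2090525436=2^2*3^4*29^1*271^1*821^1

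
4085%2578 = 1507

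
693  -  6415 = - 5722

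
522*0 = 0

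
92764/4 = 23191 = 23191.00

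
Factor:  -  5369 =-7^1 * 13^1*59^1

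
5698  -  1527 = 4171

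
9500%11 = 7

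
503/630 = 503/630 = 0.80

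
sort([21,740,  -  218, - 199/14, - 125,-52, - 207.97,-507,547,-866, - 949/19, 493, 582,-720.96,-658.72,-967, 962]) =[ - 967,  -  866,-720.96, - 658.72,-507, - 218,  -  207.97, - 125, - 52,-949/19,-199/14,21,493,547, 582, 740,962]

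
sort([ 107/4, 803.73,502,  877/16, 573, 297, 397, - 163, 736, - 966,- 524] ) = [ - 966,-524, - 163,107/4,877/16, 297, 397, 502, 573,736,803.73]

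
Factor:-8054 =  - 2^1*4027^1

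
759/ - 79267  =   - 759/79267 = -0.01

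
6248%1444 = 472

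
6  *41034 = 246204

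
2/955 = 2/955 = 0.00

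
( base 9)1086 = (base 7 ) 2232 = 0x327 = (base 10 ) 807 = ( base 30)QR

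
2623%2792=2623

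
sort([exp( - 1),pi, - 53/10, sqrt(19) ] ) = [ - 53/10, exp( - 1 ), pi, sqrt ( 19 ) ] 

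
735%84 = 63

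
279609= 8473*33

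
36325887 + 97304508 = 133630395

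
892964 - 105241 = 787723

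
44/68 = 11/17 = 0.65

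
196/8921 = 196/8921 = 0.02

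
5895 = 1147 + 4748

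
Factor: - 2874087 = -3^2*319343^1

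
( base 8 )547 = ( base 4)11213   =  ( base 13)218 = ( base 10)359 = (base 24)en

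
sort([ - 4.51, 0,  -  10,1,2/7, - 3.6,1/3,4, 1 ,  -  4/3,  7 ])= [-10,  -  4.51,  -  3.6, - 4/3, 0,  2/7, 1/3, 1,1,4, 7]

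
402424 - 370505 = 31919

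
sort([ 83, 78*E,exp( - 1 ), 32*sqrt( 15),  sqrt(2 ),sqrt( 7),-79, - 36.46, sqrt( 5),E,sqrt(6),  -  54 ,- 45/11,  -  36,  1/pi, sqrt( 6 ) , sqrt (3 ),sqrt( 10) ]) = [ - 79, - 54, - 36.46, - 36, - 45/11,1/pi, exp(  -  1), sqrt(2), sqrt(3 ),sqrt(5 ), sqrt(6),sqrt( 6), sqrt(7),E,sqrt ( 10),83, 32*sqrt(15 ), 78*E]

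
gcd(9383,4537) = 1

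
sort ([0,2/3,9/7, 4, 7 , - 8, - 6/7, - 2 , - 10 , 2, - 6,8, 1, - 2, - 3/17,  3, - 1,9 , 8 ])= [ - 10, - 8, - 6 , - 2, - 2 , - 1, - 6/7,  -  3/17, 0, 2/3,1,9/7,2,3 , 4 , 7,8,8,9]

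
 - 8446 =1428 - 9874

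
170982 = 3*56994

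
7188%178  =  68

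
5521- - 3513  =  9034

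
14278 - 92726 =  - 78448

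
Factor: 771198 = 2^1 * 3^1*79^1*  1627^1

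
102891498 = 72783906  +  30107592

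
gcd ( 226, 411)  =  1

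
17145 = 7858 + 9287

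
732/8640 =61/720 = 0.08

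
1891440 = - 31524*( - 60 )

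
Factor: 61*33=3^1*11^1*61^1 = 2013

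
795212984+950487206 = 1745700190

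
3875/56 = 69 + 11/56 = 69.20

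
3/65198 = 3/65198 = 0.00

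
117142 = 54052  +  63090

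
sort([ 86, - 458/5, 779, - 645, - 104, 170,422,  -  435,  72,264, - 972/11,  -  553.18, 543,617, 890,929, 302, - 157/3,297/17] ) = [ - 645, - 553.18, - 435, - 104, - 458/5,-972/11, - 157/3,297/17,  72,86,170,264,302,  422,543, 617, 779, 890,929] 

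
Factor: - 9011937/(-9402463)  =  3^1*7^( - 2 )*11^1* 311^( - 1 )*347^1*617^( - 1 )*787^1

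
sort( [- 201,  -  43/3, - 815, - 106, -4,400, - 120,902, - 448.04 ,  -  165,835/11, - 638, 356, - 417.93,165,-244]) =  [-815, - 638 ,-448.04 ,  -  417.93, - 244,- 201, - 165, - 120, - 106,  -  43/3, - 4,835/11, 165, 356,400,902]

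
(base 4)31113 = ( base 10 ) 855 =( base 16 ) 357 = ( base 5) 11410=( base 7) 2331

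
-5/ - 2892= 5/2892 = 0.00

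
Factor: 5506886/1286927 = 2^1* 7^1*11^1*19^(  -  1) * 35759^1*67733^(  -  1 )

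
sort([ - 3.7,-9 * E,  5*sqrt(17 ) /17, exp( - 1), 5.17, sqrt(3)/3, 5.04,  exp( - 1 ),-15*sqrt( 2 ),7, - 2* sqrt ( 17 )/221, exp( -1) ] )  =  [ - 9*E,-15*sqrt(2 ), - 3.7, - 2 *sqrt(17 ) /221 , exp(-1 ), exp( - 1), exp (- 1), sqrt( 3 ) /3, 5*sqrt(17 )/17, 5.04, 5.17, 7 ] 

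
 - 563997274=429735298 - 993732572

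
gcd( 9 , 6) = 3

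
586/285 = 2 + 16/285  =  2.06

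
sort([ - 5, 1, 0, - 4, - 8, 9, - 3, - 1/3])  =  [- 8, - 5, - 4, - 3, -1/3, 0, 1,9]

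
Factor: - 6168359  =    -  6168359^1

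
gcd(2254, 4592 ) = 14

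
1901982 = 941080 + 960902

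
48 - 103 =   -  55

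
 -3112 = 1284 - 4396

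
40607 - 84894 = - 44287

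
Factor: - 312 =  - 2^3 * 3^1 * 13^1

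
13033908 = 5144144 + 7889764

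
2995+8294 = 11289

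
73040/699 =104 + 344/699 =104.49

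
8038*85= 683230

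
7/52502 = 7/52502  =  0.00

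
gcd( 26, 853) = 1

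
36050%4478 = 226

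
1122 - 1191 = - 69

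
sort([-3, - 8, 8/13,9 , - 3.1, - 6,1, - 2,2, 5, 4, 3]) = [ - 8, - 6, - 3.1, - 3, - 2,8/13,1 , 2, 3,4,5,9]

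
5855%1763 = 566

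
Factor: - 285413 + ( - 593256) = -11^1 * 23^2*151^1= - 878669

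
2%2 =0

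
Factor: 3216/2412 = 4/3 = 2^2*3^ (-1 ) 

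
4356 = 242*18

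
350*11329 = 3965150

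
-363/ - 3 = 121/1 = 121.00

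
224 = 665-441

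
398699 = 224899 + 173800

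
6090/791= 7 + 79/113 = 7.70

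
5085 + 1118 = 6203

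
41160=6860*6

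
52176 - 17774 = 34402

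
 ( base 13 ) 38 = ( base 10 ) 47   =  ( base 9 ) 52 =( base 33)1E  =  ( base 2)101111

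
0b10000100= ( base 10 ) 132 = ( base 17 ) 7d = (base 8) 204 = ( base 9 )156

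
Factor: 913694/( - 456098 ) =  - 31^1*14737^1*228049^( - 1)= - 456847/228049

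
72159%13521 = 4554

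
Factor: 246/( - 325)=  - 2^1*3^1*5^( - 2)*13^(  -  1)*41^1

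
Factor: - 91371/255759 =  - 229/641 = - 229^1*641^(-1 )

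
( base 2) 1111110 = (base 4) 1332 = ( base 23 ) 5b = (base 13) 99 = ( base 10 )126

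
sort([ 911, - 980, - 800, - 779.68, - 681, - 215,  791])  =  [ - 980 , - 800, - 779.68, - 681, - 215, 791, 911]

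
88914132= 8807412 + 80106720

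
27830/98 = 283 +48/49 = 283.98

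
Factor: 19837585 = 5^1*3967517^1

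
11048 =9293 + 1755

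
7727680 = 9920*779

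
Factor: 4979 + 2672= 7^1 *1093^1 = 7651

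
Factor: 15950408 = 2^3  *  23^2*3769^1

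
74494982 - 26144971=48350011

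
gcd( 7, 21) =7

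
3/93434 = 3/93434 = 0.00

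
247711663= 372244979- 124533316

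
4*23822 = 95288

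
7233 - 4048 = 3185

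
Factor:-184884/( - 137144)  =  2^( -1 )*3^1 *71^1*79^( - 1) = 213/158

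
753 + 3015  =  3768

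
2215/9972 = 2215/9972 = 0.22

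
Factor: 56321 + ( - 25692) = 109^1*281^1 = 30629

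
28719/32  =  28719/32 = 897.47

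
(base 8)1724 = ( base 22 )20c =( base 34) SS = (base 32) UK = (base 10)980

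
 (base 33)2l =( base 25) 3C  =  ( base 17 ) 52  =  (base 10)87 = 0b1010111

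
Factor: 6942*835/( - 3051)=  - 2^1*3^( - 2 )*5^1*13^1*89^1*113^(  -  1)*167^1 = - 1932190/1017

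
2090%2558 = 2090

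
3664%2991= 673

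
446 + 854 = 1300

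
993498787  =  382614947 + 610883840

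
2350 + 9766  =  12116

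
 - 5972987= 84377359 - 90350346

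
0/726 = 0 = 0.00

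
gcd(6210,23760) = 270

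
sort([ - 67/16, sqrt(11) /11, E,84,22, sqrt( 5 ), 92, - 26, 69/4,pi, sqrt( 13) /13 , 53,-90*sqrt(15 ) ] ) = [-90*sqrt (15),  -  26,-67/16, sqrt(13) /13, sqrt ( 11)/11,sqrt(5),E, pi, 69/4 , 22,53,84,92]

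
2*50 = 100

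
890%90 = 80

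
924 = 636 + 288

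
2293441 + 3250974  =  5544415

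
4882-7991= - 3109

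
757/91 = 757/91 = 8.32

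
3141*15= 47115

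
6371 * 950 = 6052450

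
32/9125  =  32/9125 =0.00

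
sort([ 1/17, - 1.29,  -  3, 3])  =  [ - 3, - 1.29,1/17,3 ] 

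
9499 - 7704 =1795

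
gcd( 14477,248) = 31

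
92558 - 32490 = 60068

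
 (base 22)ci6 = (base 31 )6EA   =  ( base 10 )6210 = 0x1842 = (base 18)1130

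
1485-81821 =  - 80336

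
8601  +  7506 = 16107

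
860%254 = 98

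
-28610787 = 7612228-36223015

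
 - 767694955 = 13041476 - 780736431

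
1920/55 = 384/11 = 34.91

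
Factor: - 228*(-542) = 123576 =2^3*3^1*19^1 *271^1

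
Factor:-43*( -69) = 3^1* 23^1*43^1 = 2967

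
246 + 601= 847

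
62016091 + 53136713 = 115152804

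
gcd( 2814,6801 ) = 3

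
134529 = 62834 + 71695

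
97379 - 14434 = 82945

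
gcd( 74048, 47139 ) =1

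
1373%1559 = 1373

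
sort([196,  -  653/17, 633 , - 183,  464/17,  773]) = [- 183, - 653/17,  464/17, 196,633,  773]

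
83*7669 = 636527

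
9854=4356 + 5498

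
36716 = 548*67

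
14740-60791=-46051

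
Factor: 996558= 2^1*3^1  *37^1 *67^2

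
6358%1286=1214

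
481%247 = 234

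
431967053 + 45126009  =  477093062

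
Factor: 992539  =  992539^1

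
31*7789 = 241459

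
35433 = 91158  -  55725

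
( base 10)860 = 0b1101011100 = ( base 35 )OK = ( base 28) 12k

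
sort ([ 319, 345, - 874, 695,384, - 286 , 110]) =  [ -874, - 286, 110,  319, 345 , 384,695]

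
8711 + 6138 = 14849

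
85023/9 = 9447 = 9447.00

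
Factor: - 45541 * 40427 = -40427^1*45541^1 = - 1841086007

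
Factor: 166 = 2^1 * 83^1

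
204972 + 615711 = 820683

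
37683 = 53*711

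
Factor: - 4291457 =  - 127^1 * 33791^1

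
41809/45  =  41809/45= 929.09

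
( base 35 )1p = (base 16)3C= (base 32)1S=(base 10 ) 60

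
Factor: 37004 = 2^2*11^1*29^2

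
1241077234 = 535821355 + 705255879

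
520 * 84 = 43680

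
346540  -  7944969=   -7598429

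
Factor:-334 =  - 2^1*167^1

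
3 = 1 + 2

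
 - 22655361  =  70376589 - 93031950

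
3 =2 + 1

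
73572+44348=117920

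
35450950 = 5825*6086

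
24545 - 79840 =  - 55295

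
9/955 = 9/955 = 0.01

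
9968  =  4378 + 5590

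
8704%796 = 744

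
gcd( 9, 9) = 9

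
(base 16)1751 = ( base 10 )5969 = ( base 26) 8LF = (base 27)852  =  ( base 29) 72o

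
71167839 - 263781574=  - 192613735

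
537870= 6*89645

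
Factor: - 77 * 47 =-3619 =-7^1*11^1*47^1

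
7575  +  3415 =10990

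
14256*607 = 8653392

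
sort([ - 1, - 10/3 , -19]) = [ - 19, - 10/3, - 1 ] 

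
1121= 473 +648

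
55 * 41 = 2255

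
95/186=95/186  =  0.51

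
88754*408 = 36211632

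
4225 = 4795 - 570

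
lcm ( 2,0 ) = 0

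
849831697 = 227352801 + 622478896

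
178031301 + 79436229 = 257467530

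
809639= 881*919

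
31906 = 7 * 4558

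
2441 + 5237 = 7678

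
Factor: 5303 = 5303^1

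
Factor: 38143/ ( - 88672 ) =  - 2^( - 5 )*  7^1*17^( - 1 ) * 163^ ( -1)*5449^1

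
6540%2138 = 126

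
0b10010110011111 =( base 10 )9631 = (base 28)c7r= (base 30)al1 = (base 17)1g59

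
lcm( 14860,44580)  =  44580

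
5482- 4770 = 712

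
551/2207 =551/2207 = 0.25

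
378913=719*527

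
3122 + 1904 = 5026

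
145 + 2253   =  2398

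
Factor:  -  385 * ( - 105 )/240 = 2^ (-4 )*5^1*7^2*11^1 =2695/16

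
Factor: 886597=19^1*46663^1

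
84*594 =49896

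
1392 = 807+585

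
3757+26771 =30528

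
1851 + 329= 2180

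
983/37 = 983/37 = 26.57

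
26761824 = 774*34576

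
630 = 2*315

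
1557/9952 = 1557/9952 = 0.16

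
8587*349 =2996863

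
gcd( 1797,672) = 3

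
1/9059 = 1/9059 = 0.00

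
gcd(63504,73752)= 168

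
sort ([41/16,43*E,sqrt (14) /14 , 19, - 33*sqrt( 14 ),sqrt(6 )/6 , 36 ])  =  [  -  33*sqrt( 14),sqrt(14)/14,sqrt( 6 )/6,41/16 , 19,36, 43*E]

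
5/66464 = 5/66464 = 0.00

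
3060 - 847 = 2213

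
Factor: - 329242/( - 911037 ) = 2^1*3^ ( - 1)*164621^1*303679^ ( - 1)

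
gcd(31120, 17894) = 778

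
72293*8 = 578344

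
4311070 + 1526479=5837549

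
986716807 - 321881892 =664834915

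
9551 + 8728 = 18279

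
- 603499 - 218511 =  - 822010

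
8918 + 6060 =14978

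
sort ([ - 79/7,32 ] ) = [ - 79/7,32 ]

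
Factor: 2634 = 2^1 *3^1*439^1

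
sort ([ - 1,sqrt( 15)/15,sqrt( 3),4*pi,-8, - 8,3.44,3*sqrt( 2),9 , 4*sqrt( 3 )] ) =[ - 8, - 8,-1,  sqrt( 15)/15, sqrt( 3),  3.44, 3*sqrt( 2),4*sqrt( 3) , 9,  4*pi] 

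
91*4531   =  412321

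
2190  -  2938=-748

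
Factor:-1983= - 3^1*661^1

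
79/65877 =79/65877 = 0.00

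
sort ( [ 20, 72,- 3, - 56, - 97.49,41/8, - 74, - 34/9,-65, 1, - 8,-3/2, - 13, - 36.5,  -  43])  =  [ - 97.49, - 74, - 65,-56,-43, -36.5, - 13, - 8 , - 34/9, - 3, - 3/2, 1, 41/8,20 , 72]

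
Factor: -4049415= - 3^2 * 5^1* 29^2*107^1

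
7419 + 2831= 10250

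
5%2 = 1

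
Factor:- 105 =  - 3^1*5^1*7^1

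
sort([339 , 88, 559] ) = [88,339, 559] 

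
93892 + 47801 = 141693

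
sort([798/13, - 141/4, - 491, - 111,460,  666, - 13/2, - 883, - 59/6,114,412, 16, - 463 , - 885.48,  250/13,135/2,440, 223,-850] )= [ -885.48, - 883, - 850, - 491, - 463, - 111 , - 141/4, - 59/6, - 13/2, 16, 250/13,798/13, 135/2,  114,223,412,  440,460,666 ]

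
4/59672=1/14918 = 0.00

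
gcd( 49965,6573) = 3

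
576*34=19584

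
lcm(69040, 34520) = 69040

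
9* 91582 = 824238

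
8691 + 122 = 8813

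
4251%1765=721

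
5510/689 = 5510/689 = 8.00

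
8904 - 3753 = 5151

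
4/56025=4/56025 = 0.00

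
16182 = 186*87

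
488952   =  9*54328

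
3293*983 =3237019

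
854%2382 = 854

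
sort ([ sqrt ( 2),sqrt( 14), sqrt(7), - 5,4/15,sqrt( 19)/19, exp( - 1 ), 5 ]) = [ -5,sqrt(19 ) /19,4/15,exp( - 1),sqrt(2),sqrt (7),sqrt( 14 ), 5] 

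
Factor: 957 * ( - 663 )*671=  - 3^2*11^2*13^1*17^1*29^1*61^1  =  - 425743461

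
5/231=5/231 = 0.02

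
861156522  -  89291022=771865500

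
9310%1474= 466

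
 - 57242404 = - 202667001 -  - 145424597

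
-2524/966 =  - 1262/483 = -2.61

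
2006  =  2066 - 60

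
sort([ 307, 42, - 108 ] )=[ - 108,42 , 307]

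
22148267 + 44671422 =66819689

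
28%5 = 3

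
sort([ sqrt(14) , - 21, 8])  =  [ - 21, sqrt (14),8]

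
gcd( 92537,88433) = 1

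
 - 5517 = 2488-8005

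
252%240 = 12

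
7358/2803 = 2 + 1752/2803  =  2.63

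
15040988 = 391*38468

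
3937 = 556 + 3381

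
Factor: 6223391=6223391^1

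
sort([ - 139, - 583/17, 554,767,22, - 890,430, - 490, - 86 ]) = [-890, - 490, - 139, - 86, - 583/17,22,430, 554,767]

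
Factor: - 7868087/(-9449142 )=2^(- 1)*3^(-1 )*37^1*212651^1*1574857^( - 1) 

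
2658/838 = 1329/419=3.17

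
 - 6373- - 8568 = 2195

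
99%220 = 99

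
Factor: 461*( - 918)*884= - 374107032  =  -2^3 * 3^3 * 13^1  *  17^2*461^1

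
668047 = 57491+610556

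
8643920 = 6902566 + 1741354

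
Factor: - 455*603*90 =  - 24692850 = - 2^1*3^4*5^2*7^1*13^1*67^1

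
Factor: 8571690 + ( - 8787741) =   -  3^1*11^1 *6547^1=-216051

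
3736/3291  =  1  +  445/3291=1.14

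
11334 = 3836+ 7498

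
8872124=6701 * 1324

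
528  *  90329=47693712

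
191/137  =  191/137 = 1.39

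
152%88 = 64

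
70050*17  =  1190850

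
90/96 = 15/16 = 0.94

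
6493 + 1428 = 7921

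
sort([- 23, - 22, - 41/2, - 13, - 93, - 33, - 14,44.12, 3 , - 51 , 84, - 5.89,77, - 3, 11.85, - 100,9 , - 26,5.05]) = [ - 100, - 93, - 51 , - 33, - 26 , - 23,- 22, - 41/2, - 14, - 13, - 5.89,-3, 3, 5.05  ,  9, 11.85, 44.12, 77, 84]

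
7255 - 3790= 3465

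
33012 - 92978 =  - 59966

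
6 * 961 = 5766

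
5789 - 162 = 5627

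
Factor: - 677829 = - 3^1*225943^1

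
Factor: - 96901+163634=66733 = 66733^1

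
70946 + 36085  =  107031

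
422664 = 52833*8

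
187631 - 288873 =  - 101242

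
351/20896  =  351/20896= 0.02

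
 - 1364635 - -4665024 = 3300389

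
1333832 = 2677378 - 1343546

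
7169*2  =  14338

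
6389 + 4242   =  10631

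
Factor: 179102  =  2^1 * 7^1*11^1 * 1163^1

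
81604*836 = 68220944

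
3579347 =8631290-5051943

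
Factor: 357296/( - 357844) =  - 652/653=-2^2*163^1*653^ (-1) 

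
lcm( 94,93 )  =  8742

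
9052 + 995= 10047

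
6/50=3/25 = 0.12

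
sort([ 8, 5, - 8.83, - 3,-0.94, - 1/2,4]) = [ - 8.83, - 3, - 0.94,  -  1/2,4 , 5, 8]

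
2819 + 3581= 6400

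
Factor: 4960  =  2^5*5^1*31^1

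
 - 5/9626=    - 1 + 9621/9626 = - 0.00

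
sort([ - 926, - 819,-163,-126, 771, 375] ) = [ - 926, - 819,-163,- 126,375,771 ]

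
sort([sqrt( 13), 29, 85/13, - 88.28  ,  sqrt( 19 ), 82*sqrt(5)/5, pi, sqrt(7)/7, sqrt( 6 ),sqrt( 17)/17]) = [ - 88.28, sqrt(17 ) /17,sqrt ( 7)/7,sqrt( 6), pi,sqrt( 13) , sqrt( 19),  85/13, 29,82 *sqrt( 5)/5]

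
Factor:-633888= -2^5*3^2*31^1*71^1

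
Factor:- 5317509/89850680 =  - 2^( - 3 )*3^1*5^( - 1 )*41^( - 1) *43^1 * 41221^1*54787^( - 1)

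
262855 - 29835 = 233020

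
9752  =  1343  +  8409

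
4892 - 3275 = 1617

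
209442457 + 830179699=1039622156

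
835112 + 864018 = 1699130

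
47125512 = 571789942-524664430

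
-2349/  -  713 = 2349/713 = 3.29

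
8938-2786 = 6152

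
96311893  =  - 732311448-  - 828623341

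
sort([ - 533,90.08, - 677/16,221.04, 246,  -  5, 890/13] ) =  [-533, - 677/16 ,-5,890/13,90.08,221.04,  246 ]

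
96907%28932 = 10111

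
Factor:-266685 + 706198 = 211^1 * 2083^1 = 439513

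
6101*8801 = 53694901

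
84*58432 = 4908288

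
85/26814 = 85/26814= 0.00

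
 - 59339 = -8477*7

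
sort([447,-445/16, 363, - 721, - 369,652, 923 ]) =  [ - 721,-369, - 445/16,363, 447, 652,923]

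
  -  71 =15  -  86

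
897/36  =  24 + 11/12 = 24.92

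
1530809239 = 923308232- - 607501007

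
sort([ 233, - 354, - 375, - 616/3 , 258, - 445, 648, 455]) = [ -445, -375,-354, - 616/3,233, 258, 455, 648]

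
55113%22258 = 10597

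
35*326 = 11410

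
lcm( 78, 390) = 390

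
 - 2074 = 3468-5542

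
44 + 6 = 50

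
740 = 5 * 148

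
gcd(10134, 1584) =18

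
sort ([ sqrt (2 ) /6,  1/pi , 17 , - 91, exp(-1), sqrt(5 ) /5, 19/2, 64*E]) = [- 91,sqrt (2)/6,  1/pi, exp(- 1),sqrt( 5 )/5,  19/2,17,64*E]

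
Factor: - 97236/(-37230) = 2^1*3^1*5^( - 1 ) * 17^(-1)*37^1 = 222/85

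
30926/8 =3865 + 3/4 = 3865.75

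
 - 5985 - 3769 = -9754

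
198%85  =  28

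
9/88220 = 9/88220 = 0.00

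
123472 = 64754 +58718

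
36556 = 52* 703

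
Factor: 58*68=3944  =  2^3*17^1*29^1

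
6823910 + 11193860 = 18017770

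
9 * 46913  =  422217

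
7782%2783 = 2216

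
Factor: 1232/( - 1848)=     -  2/3 = - 2^1*3^(  -  1)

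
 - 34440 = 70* ( - 492 )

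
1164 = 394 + 770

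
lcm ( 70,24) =840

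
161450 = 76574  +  84876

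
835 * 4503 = 3760005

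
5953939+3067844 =9021783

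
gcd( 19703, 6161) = 61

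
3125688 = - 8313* (-376)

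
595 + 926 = 1521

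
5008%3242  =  1766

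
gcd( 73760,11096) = 8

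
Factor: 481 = 13^1*37^1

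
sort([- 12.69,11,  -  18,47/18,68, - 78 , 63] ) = [ - 78, - 18, - 12.69, 47/18, 11,63,68 ] 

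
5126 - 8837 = - 3711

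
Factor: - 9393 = -3^1 *31^1*101^1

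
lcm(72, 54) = 216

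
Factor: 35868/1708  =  21=3^1*7^1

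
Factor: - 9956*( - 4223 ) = 42044188 = 2^2*19^1*41^1*103^1*131^1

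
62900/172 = 15725/43 = 365.70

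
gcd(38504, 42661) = 1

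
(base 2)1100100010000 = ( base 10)6416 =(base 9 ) 8718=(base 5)201131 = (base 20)g0g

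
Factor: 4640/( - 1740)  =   - 2^3*3^(  -  1) = - 8/3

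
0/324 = 0 = 0.00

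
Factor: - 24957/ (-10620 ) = 2^( - 2)*5^(  -  1)*47^1 = 47/20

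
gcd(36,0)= 36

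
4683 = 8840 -4157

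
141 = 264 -123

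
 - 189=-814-- 625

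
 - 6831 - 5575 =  -12406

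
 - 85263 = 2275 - 87538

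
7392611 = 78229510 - 70836899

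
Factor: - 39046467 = -3^1*17^1*383^1*1999^1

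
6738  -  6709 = 29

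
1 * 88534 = 88534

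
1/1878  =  1/1878 = 0.00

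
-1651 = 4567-6218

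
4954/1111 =4954/1111 = 4.46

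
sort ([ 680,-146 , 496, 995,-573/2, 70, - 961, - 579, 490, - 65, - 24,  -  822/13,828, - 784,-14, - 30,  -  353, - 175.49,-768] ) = [  -  961,- 784, - 768,-579, - 353, - 573/2, - 175.49,-146, - 65, - 822/13, - 30, - 24,-14, 70,490, 496,680, 828, 995]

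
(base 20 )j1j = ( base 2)1110111010111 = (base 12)4507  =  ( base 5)221024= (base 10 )7639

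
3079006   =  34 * 90559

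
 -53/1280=-1+1227/1280  =  - 0.04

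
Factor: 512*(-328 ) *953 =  - 2^12*41^1*953^1 = -160043008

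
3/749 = 3/749 = 0.00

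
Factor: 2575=5^2 * 103^1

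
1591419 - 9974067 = - 8382648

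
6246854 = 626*9979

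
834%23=6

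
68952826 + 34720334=103673160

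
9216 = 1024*9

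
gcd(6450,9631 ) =1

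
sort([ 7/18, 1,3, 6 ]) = [7/18, 1,  3,6]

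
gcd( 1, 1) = 1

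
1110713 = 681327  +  429386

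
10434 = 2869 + 7565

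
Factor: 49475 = 5^2*1979^1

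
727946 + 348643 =1076589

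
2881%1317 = 247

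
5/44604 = 5/44604=0.00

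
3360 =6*560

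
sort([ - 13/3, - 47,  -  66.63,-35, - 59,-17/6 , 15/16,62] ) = [ - 66.63,-59,-47, - 35 , - 13/3,-17/6 , 15/16,62 ]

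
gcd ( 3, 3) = 3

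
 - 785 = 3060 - 3845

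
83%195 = 83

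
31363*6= 188178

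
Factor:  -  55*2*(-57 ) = 2^1*3^1*5^1*11^1*19^1 = 6270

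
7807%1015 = 702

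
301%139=23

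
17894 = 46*389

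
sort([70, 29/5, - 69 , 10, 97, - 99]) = [ - 99, - 69,29/5,10,  70, 97]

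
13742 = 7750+5992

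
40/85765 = 8/17153  =  0.00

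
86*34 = 2924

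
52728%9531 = 5073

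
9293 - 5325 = 3968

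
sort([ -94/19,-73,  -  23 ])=[-73, - 23,  -  94/19] 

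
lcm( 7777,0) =0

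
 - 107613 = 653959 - 761572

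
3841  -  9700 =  - 5859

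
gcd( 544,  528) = 16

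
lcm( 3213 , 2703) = 170289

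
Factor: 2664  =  2^3*3^2*37^1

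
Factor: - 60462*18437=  - 2^1*3^2* 103^1*179^1*3359^1 = - 1114737894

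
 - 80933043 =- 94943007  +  14009964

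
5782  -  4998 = 784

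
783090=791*990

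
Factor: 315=3^2*5^1*7^1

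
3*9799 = 29397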